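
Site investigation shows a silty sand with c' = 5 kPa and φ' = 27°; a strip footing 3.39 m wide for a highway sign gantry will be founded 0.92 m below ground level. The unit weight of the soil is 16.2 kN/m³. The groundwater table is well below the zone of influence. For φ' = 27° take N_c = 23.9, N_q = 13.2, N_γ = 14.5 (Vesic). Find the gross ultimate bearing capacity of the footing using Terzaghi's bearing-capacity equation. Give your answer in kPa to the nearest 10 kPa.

q = γ·D_f = 16.2 × 0.92 = 14.904 kPa.
c·N_c = 5 × 23.9 = 119.5 kPa
q·N_q = 14.904 × 13.2 = 196.73 kPa
0.5·γ·B·N_γ = 0.5 × 16.2 × 3.39 × 14.5 = 398.16 kPa
q_ult = 119.5 + 196.73 + 398.16 = 714.39 kPa.

q_ult ≈ 710 kPa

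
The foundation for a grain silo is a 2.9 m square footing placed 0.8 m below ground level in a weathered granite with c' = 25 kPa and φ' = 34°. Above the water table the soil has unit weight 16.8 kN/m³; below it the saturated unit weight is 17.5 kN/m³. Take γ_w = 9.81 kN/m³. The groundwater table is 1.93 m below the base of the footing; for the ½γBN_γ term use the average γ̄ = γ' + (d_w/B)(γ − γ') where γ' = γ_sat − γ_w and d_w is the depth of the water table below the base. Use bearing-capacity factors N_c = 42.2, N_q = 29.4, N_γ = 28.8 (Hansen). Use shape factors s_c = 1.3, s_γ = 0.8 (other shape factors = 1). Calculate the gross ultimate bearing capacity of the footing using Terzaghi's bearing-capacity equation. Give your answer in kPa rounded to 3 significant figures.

q_ult ≈ 2230 kPa

Overburden at base level: q = 16.8 × 0.8 = 13.44 kPa.
The water table is 1.93 m below the base (< B = 2.9 m), so the ½γBN_γ term uses γ̄ = γ' + (d_w/B)(γ − γ') = 7.69 + (1.93/2.9)(16.8 − 7.69) = 13.753 kN/m³.
Cohesion term c·N_c·s_c = 25 × 42.2 × 1.3 = 1371.5 kPa; surcharge term q·N_q = 13.44 × 29.4 = 395.14 kPa; self-weight term 0.5·γ·B·N_γ·s_γ = 0.5 × 13.753 × 2.9 × 28.8 × 0.8 = 459.46 kPa.
q_ult = 1371.5 + 395.14 + 459.46 = 2226.1 kPa.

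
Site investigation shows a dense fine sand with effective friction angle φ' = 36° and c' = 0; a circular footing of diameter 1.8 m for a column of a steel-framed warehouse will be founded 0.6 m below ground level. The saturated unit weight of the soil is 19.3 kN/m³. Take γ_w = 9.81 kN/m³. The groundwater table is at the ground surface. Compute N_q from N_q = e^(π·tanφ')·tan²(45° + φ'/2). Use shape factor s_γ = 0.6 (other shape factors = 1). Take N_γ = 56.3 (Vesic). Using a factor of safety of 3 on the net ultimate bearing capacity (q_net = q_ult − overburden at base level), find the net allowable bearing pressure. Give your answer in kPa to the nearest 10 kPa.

N_q = e^(π·tan36°)·tan²(63°) = 37.75.
γ' = 19.3 − 9.81 = 9.49 kN/m³ (submerged throughout). q = 9.49 × 0.6 = 5.694 kPa; the same γ' applies in the ½γBN_γ term.
q·N_q = 5.694 × 37.752 = 214.96 kPa
0.5·γ·B·N_γ·s_γ = 0.5 × 9.49 × 1.8 × 56.3 × 0.6 = 288.51 kPa
q_ult = 214.96 + 288.51 = 503.48 kPa.
q_net = 503.48 − 5.694 = 497.78 kPa.
q_all(net) = 497.78 / 3 = 165.93 kPa.

q_all(net) ≈ 170 kPa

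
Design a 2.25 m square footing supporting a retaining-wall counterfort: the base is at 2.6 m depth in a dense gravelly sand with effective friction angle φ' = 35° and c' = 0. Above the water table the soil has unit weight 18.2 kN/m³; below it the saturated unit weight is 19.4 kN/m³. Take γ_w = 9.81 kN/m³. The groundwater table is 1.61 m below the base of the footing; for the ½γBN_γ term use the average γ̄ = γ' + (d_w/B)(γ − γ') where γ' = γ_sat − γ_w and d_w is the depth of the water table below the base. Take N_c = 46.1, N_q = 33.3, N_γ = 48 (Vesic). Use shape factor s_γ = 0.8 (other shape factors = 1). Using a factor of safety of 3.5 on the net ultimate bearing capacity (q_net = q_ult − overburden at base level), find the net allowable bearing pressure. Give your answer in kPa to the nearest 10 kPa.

Effective surcharge at the founding depth q = γ·D_f = 18.2 × 2.6 = 47.32 kPa.
With d_w = 1.61 m < B, γ̄ = 9.59 + (1.61/2.25) × (18.2 − 9.59) = 15.751 kN/m³.
q_ult = q·N_q + 0.5·γ·B·N_γ·s_γ
     = 47.32 × 33.3 + 0.5 × 15.751 × 2.25 × 48 × 0.8
     = 1575.8 + 680.44 = 2256.2 kPa.
q_net = 2256.2 − 47.32 = 2208.9 kPa.
q_all(net) = 2208.9 / 3.5 = 631.11 kPa.

q_all(net) ≈ 630 kPa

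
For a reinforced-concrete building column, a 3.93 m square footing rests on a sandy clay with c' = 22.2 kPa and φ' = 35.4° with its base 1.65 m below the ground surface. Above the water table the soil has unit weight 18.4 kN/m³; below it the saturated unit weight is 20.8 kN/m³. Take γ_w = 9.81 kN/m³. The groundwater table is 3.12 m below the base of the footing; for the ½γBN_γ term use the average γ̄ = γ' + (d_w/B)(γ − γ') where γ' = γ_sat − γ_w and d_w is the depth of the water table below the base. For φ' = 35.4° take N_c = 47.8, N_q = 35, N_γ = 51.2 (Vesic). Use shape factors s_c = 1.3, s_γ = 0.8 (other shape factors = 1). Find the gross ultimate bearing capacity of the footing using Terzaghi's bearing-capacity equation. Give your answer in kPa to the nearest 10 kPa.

q_ult ≈ 3800 kPa

q = γ·D_f = 18.4 × 1.65 = 30.36 kPa.
γ' = 10.99 kN/m³; averaging over the depth B below the base, γ̄ = γ' + (d_w/B)(γ − γ') = 16.873 kN/m³.
c·N_c·s_c = 22.2 × 47.8 × 1.3 = 1379.5 kPa
q·N_q = 30.36 × 35 = 1062.6 kPa
0.5·γ·B·N_γ·s_γ = 0.5 × 16.873 × 3.93 × 51.2 × 0.8 = 1358 kPa
q_ult = 1379.5 + 1062.6 + 1358 = 3800.1 kPa.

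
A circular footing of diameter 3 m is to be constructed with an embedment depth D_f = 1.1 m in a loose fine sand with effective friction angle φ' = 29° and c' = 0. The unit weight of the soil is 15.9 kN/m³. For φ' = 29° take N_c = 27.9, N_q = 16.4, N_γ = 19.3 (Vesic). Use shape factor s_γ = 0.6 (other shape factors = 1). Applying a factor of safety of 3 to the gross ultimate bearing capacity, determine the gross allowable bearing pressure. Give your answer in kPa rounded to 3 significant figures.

Effective surcharge at the founding depth q = γ·D_f = 15.9 × 1.1 = 17.49 kPa.
q_ult = q·N_q + 0.5·γ·B·N_γ·s_γ
     = 17.49 × 16.4 + 0.5 × 15.9 × 3 × 19.3 × 0.6
     = 286.84 + 276.18 = 563.02 kPa.
q_all = q_ult / FS = 563.02 / 3 = 187.67 kPa.

q_all ≈ 188 kPa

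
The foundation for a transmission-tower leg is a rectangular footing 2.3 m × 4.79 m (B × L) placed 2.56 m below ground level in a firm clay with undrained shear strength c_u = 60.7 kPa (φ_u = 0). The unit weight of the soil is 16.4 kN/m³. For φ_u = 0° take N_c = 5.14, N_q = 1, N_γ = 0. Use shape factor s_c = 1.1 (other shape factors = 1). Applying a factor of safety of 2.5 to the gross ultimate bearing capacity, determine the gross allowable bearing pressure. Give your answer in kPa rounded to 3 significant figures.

Effective surcharge at the founding depth q = γ·D_f = 16.4 × 2.56 = 41.984 kPa.
q_ult = c·N_c·s_c + q·N_q
     = 60.7 × 5.14 × 1.1 + 41.984 × 1
     = 343.2 + 41.984 = 385.18 kPa.
q_all = q_ult / FS = 385.18 / 2.5 = 154.07 kPa.

q_all ≈ 154 kPa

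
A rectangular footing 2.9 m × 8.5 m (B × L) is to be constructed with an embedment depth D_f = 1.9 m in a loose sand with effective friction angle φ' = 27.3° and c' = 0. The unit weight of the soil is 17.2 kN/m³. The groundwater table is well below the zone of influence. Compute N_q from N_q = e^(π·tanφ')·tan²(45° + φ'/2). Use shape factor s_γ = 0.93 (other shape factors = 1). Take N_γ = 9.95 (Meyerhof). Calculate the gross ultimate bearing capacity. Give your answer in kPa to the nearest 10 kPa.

tan27.3° = 0.5161, so N_q = e^(π×0.5161)·tan²(58.65°) = 5.061 × 2.694 = 13.64.
Effective surcharge at the founding depth q = γ·D_f = 17.2 × 1.9 = 32.68 kPa.
q_ult = q·N_q + 0.5·γ·B·N_γ·s_γ
     = 32.68 × 13.636 + 0.5 × 17.2 × 2.9 × 9.95 × 0.93
     = 445.62 + 230.78 = 676.4 kPa.

q_ult ≈ 680 kPa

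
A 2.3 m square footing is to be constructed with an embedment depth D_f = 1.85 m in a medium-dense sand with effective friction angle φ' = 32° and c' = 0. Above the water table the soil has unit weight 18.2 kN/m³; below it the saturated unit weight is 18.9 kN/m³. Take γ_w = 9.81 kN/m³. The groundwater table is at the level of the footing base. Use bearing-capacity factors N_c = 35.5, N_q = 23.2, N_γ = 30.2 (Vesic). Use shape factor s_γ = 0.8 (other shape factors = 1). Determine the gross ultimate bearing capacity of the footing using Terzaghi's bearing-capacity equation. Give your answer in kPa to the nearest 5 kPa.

Effective surcharge at the founding depth q = γ·D_f = 18.2 × 1.85 = 33.67 kPa.
The water table coincides with the base, so in the self-weight term γ → γ' = 9.09 kN/m³.
q_ult = q·N_q + 0.5·γ·B·N_γ·s_γ
     = 33.67 × 23.2 + 0.5 × 9.09 × 2.3 × 30.2 × 0.8
     = 781.14 + 252.56 = 1033.7 kPa.

q_ult ≈ 1035 kPa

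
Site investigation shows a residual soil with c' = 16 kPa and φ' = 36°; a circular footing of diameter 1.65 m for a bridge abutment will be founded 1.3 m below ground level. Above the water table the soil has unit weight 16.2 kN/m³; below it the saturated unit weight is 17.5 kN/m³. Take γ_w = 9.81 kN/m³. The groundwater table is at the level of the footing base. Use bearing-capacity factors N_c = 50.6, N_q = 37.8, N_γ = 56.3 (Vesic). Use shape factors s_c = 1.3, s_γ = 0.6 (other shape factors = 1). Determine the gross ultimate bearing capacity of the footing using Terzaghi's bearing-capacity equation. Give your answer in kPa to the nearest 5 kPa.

q = γ·D_f = 16.2 × 1.3 = 21.06 kPa.
For the ½γBN_γ term take γ' = 17.5 − 9.81 = 7.69 kN/m³ (soil below base is submerged).
c·N_c·s_c = 16 × 50.6 × 1.3 = 1052.5 kPa
q·N_q = 21.06 × 37.8 = 796.07 kPa
0.5·γ·B·N_γ·s_γ = 0.5 × 7.69 × 1.65 × 56.3 × 0.6 = 214.31 kPa
q_ult = 1052.5 + 796.07 + 214.31 = 2062.9 kPa.

q_ult ≈ 2065 kPa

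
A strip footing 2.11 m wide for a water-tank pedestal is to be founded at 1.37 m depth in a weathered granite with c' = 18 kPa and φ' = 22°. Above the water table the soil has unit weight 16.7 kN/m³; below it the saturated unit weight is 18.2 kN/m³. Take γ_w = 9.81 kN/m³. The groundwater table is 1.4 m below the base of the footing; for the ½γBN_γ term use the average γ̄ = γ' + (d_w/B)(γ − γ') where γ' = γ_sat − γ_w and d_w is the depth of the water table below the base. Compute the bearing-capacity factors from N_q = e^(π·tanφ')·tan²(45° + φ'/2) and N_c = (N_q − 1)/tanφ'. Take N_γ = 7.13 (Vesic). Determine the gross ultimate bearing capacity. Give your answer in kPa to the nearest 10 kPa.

q_ult ≈ 590 kPa

tan22° = 0.404, so N_q = e^(π×0.404)·tan²(56°) = 3.558 × 2.198 = 7.82.
N_c = (7.82 − 1)/tan22° = 16.88.
Overburden at base level: q = 16.7 × 1.37 = 22.879 kPa.
The water table is 1.4 m below the base (< B = 2.11 m), so the ½γBN_γ term uses γ̄ = γ' + (d_w/B)(γ − γ') = 8.39 + (1.4/2.11)(16.7 − 8.39) = 13.904 kN/m³.
Cohesion term c·N_c = 18 × 16.883 = 303.89 kPa; surcharge term q·N_q = 22.879 × 7.8211 = 178.94 kPa; self-weight term 0.5·γ·B·N_γ = 0.5 × 13.904 × 2.11 × 7.13 = 104.59 kPa.
q_ult = 303.89 + 178.94 + 104.59 = 587.42 kPa.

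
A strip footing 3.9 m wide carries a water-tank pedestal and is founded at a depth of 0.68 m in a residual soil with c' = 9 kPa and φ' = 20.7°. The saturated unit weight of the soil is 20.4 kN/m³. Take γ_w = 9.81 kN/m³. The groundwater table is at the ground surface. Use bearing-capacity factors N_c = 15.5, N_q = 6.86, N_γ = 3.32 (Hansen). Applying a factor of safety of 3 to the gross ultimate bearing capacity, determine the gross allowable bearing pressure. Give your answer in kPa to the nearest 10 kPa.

γ' = 20.4 − 9.81 = 10.59 kN/m³ (submerged throughout). q = 10.59 × 0.68 = 7.2012 kPa; the same γ' applies in the ½γBN_γ term.
c·N_c = 9 × 15.5 = 139.5 kPa
q·N_q = 7.2012 × 6.86 = 49.4 kPa
0.5·γ·B·N_γ = 0.5 × 10.59 × 3.9 × 3.32 = 68.56 kPa
q_ult = 139.5 + 49.4 + 68.56 = 257.46 kPa.
q_all = q_ult / FS = 257.46 / 3 = 85.82 kPa.

q_all ≈ 90 kPa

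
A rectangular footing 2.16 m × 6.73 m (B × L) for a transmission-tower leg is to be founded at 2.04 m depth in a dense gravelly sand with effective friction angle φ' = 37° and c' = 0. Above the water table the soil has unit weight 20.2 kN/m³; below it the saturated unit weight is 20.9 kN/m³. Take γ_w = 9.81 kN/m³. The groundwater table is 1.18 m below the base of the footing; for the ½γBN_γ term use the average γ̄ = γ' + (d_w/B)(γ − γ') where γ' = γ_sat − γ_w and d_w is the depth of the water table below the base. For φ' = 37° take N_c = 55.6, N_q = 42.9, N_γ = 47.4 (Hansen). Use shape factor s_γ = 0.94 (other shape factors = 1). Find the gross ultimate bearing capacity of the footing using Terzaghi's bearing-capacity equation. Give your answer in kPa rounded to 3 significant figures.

q_ult ≈ 2540 kPa

Overburden at base level: q = 20.2 × 2.04 = 41.208 kPa.
The water table is 1.18 m below the base (< B = 2.16 m), so the ½γBN_γ term uses γ̄ = γ' + (d_w/B)(γ − γ') = 11.09 + (1.18/2.16)(20.2 − 11.09) = 16.067 kN/m³.
Surcharge term q·N_q = 41.208 × 42.9 = 1767.8 kPa; self-weight term 0.5·γ·B·N_γ·s_γ = 0.5 × 16.067 × 2.16 × 47.4 × 0.94 = 773.14 kPa.
q_ult = 1767.8 + 773.14 = 2541 kPa.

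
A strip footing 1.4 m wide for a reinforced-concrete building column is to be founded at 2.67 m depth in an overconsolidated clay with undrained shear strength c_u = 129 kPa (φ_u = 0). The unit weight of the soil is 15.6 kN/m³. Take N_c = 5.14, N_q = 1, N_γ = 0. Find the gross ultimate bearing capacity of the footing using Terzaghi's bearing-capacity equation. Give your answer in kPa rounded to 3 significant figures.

q_ult ≈ 705 kPa

Overburden at base level: q = 15.6 × 2.67 = 41.652 kPa.
Cohesion term c·N_c = 129 × 5.14 = 663.06 kPa; surcharge term q·N_q = 41.652 × 1 = 41.652 kPa.
q_ult = 663.06 + 41.652 = 704.71 kPa.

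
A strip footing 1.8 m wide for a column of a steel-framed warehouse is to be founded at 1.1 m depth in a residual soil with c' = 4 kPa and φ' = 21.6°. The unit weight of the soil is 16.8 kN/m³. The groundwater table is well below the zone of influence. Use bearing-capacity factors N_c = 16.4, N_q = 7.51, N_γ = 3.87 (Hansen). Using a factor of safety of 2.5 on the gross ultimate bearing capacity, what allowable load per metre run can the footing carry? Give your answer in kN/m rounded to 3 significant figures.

q = γ·D_f = 16.8 × 1.1 = 18.48 kPa.
c·N_c = 4 × 16.4 = 65.6 kPa
q·N_q = 18.48 × 7.51 = 138.78 kPa
0.5·γ·B·N_γ = 0.5 × 16.8 × 1.8 × 3.87 = 58.514 kPa
q_ult = 65.6 + 138.78 + 58.514 = 262.9 kPa.
Gross allowable pressure q_all = 262.9 / 2.5 = 105.16 kPa.
Allowable wall load = q_all × B = 105.16 × 1.8 = 189.29 kN per metre run.

≈ 189 kN/m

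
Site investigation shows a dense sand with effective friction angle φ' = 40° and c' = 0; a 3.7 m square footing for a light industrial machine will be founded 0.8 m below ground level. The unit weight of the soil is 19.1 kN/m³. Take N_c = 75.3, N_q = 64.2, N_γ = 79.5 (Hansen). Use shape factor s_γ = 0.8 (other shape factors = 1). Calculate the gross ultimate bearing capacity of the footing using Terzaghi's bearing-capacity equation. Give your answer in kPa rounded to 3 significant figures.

q_ult ≈ 3230 kPa

Effective surcharge at the founding depth q = γ·D_f = 19.1 × 0.8 = 15.28 kPa.
q_ult = q·N_q + 0.5·γ·B·N_γ·s_γ
     = 15.28 × 64.2 + 0.5 × 19.1 × 3.7 × 79.5 × 0.8
     = 980.98 + 2247.3 = 3228.3 kPa.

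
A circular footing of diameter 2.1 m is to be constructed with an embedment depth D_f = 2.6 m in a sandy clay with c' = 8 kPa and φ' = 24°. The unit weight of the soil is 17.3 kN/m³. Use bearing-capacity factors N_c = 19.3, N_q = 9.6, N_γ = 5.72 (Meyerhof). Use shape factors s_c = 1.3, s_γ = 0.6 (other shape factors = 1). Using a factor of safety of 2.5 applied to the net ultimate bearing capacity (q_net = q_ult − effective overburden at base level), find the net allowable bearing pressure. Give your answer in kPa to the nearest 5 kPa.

q_all(net) ≈ 260 kPa

Effective surcharge at the founding depth q = γ·D_f = 17.3 × 2.6 = 44.98 kPa.
q_ult = c·N_c·s_c + q·N_q + 0.5·γ·B·N_γ·s_γ
     = 8 × 19.3 × 1.3 + 44.98 × 9.6 + 0.5 × 17.3 × 2.1 × 5.72 × 0.6
     = 200.72 + 431.81 + 62.342 = 694.87 kPa.
Net ultimate: q_net = 694.87 − 44.98 = 649.89 kPa.
q_all(net) = 649.89 / 2.5 = 259.96 kPa.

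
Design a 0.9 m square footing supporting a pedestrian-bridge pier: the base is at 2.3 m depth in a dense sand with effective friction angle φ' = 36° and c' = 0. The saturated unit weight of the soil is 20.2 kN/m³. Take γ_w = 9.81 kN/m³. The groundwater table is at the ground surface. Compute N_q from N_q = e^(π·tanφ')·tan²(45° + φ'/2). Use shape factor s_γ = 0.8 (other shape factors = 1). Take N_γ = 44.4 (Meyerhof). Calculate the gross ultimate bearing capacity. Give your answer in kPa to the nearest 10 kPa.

tan36° = 0.7265, so N_q = e^(π×0.7265)·tan²(63°) = 9.801 × 3.852 = 37.75.
Water table at ground surface, so effective unit weight γ' = 20.2 − 9.81 = 10.39 kN/m³ is used throughout; overburden q = 10.39 × 2.3 = 23.897 kPa; the same γ' applies in the ½γBN_γ term.
Surcharge term q·N_q = 23.897 × 37.752 = 902.17 kPa; self-weight term 0.5·γ·B·N_γ·s_γ = 0.5 × 10.39 × 0.9 × 44.4 × 0.8 = 166.07 kPa.
q_ult = 902.17 + 166.07 = 1068.2 kPa.

q_ult ≈ 1070 kPa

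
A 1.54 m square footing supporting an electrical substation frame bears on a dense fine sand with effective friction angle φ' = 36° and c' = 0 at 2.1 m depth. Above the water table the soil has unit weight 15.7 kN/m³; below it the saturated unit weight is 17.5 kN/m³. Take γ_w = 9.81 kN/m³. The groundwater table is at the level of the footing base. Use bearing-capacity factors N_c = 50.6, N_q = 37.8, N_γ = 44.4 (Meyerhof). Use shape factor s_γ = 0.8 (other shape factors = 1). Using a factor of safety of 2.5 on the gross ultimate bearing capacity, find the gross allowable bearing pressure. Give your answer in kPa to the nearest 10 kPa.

q_all ≈ 580 kPa

q = γ·D_f = 15.7 × 2.1 = 32.97 kPa.
For the ½γBN_γ term take γ' = 17.5 − 9.81 = 7.69 kN/m³ (soil below base is submerged).
q·N_q = 32.97 × 37.8 = 1246.3 kPa
0.5·γ·B·N_γ·s_γ = 0.5 × 7.69 × 1.54 × 44.4 × 0.8 = 210.32 kPa
q_ult = 1246.3 + 210.32 = 1456.6 kPa.
q_all = 1456.6 / 2.5 = 582.64 kPa.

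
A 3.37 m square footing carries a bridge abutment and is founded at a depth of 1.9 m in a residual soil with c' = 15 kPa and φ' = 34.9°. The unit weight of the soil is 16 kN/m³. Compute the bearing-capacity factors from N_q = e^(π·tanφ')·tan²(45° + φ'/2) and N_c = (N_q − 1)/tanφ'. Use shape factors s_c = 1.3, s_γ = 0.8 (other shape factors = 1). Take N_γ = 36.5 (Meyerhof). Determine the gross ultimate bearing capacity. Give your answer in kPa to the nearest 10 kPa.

tan34.9° = 0.6976, so N_q = e^(π×0.6976)·tan²(62.45°) = 8.95 × 3.674 = 32.89.
N_c = (32.89 − 1)/tan34.9° = 45.71.
Effective surcharge at the founding depth q = γ·D_f = 16 × 1.9 = 30.4 kPa.
q_ult = c·N_c·s_c + q·N_q + 0.5·γ·B·N_γ·s_γ
     = 15 × 45.706 × 1.3 + 30.4 × 32.885 + 0.5 × 16 × 3.37 × 36.5 × 0.8
     = 891.27 + 999.71 + 787.23 = 2678.2 kPa.

q_ult ≈ 2680 kPa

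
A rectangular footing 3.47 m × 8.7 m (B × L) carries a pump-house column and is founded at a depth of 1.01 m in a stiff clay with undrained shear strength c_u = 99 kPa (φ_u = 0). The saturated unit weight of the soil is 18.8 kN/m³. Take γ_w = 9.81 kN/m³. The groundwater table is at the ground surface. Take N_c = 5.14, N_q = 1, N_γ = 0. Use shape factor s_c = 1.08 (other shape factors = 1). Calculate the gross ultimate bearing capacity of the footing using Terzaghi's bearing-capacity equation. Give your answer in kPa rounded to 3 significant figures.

q_ult ≈ 559 kPa

With the water table at the surface the whole profile is submerged: γ' = 18.8 − 9.81 = 8.99 kN/m³, so q = γ'·D_f = 9.0799 kPa.
q_ult = c·N_c·s_c + q·N_q
     = 99 × 5.14 × 1.08 + 9.0799 × 1
     = 549.57 + 9.0799 = 558.65 kPa.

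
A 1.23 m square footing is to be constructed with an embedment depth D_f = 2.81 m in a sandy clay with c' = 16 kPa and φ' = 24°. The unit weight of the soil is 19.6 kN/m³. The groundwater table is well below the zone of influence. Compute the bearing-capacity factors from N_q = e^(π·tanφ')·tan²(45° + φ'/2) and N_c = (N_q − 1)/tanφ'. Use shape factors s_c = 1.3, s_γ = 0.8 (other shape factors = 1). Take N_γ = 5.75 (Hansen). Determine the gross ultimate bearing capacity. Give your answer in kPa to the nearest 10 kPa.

q_ult ≈ 990 kPa

tan24° = 0.4452, so N_q = e^(π×0.4452)·tan²(57°) = 4.05 × 2.371 = 9.6.
N_c = (9.6 − 1)/tan24° = 19.32.
Effective surcharge at the founding depth q = γ·D_f = 19.6 × 2.81 = 55.076 kPa.
q_ult = c·N_c·s_c + q·N_q + 0.5·γ·B·N_γ·s_γ
     = 16 × 19.324 × 1.3 + 55.076 × 9.6034 + 0.5 × 19.6 × 1.23 × 5.75 × 0.8
     = 401.93 + 528.92 + 55.448 = 986.29 kPa.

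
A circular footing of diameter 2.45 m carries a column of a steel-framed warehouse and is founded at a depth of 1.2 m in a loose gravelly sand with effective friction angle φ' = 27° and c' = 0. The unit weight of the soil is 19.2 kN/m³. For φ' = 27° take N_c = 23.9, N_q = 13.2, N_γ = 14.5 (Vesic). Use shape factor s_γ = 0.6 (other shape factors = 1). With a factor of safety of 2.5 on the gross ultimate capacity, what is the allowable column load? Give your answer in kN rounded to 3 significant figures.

q = γ·D_f = 19.2 × 1.2 = 23.04 kPa.
q·N_q = 23.04 × 13.2 = 304.13 kPa
0.5·γ·B·N_γ·s_γ = 0.5 × 19.2 × 2.45 × 14.5 × 0.6 = 204.62 kPa
q_ult = 304.13 + 204.62 = 508.75 kPa.
Gross allowable pressure q_all = 508.75 / 2.5 = 203.5 kPa.
Footing area = 4.7144 m², so allowable column load = 203.5 × 4.7144 = 959.38 kN.

P_all ≈ 959 kN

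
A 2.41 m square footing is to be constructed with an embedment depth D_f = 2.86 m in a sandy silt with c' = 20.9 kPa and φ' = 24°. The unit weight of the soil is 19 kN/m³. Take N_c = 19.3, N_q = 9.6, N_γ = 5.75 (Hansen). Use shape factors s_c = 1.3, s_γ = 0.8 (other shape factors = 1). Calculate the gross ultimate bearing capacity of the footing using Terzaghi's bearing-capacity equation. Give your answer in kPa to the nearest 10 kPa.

Overburden at base level: q = 19 × 2.86 = 54.34 kPa.
Cohesion term c·N_c·s_c = 20.9 × 19.3 × 1.3 = 524.38 kPa; surcharge term q·N_q = 54.34 × 9.6 = 521.66 kPa; self-weight term 0.5·γ·B·N_γ·s_γ = 0.5 × 19 × 2.41 × 5.75 × 0.8 = 105.32 kPa.
q_ult = 524.38 + 521.66 + 105.32 = 1151.4 kPa.

q_ult ≈ 1150 kPa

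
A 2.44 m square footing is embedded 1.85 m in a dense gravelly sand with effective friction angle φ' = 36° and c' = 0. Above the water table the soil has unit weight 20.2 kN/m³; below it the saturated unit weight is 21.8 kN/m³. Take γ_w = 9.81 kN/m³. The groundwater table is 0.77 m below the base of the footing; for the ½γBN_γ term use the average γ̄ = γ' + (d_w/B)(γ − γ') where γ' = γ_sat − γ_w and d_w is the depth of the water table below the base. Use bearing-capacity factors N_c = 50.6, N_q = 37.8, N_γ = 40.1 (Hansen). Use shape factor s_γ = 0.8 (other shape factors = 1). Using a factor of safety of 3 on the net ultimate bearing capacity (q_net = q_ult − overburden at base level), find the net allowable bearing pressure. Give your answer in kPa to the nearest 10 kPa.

Overburden at base level: q = 20.2 × 1.85 = 37.37 kPa.
The water table is 0.77 m below the base (< B = 2.44 m), so the ½γBN_γ term uses γ̄ = γ' + (d_w/B)(γ − γ') = 11.99 + (0.77/2.44)(20.2 − 11.99) = 14.581 kN/m³.
Surcharge term q·N_q = 37.37 × 37.8 = 1412.6 kPa; self-weight term 0.5·γ·B·N_γ·s_γ = 0.5 × 14.581 × 2.44 × 40.1 × 0.8 = 570.66 kPa.
q_ult = 1412.6 + 570.66 = 1983.2 kPa.
q_net = 1983.2 − 37.37 = 1945.9 kPa.
q_all(net) = 1945.9 / 3 = 648.63 kPa.

q_all(net) ≈ 650 kPa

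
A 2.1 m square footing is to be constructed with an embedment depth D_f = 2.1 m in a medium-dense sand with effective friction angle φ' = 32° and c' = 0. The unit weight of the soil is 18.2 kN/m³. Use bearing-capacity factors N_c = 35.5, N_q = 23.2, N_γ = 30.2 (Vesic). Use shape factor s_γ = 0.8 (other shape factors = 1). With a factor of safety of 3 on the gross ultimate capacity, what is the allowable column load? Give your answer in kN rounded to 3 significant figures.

Effective surcharge at the founding depth q = γ·D_f = 18.2 × 2.1 = 38.22 kPa.
q_ult = q·N_q + 0.5·γ·B·N_γ·s_γ
     = 38.22 × 23.2 + 0.5 × 18.2 × 2.1 × 30.2 × 0.8
     = 886.7 + 461.7 = 1348.4 kPa.
Gross allowable pressure q_all = 1348.4 / 3 = 449.47 kPa.
Footing area = 4.41 m², so allowable column load = 449.47 × 4.41 = 1982.2 kN.

P_all ≈ 1980 kN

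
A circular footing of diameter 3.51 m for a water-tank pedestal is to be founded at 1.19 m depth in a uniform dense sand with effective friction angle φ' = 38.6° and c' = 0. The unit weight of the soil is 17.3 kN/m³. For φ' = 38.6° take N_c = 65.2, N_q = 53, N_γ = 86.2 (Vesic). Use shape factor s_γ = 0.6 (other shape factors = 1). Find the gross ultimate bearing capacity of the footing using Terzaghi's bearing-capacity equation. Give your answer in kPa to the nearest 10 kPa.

q_ult ≈ 2660 kPa

Effective surcharge at the founding depth q = γ·D_f = 17.3 × 1.19 = 20.587 kPa.
q_ult = q·N_q + 0.5·γ·B·N_γ·s_γ
     = 20.587 × 53 + 0.5 × 17.3 × 3.51 × 86.2 × 0.6
     = 1091.1 + 1570.3 = 2661.4 kPa.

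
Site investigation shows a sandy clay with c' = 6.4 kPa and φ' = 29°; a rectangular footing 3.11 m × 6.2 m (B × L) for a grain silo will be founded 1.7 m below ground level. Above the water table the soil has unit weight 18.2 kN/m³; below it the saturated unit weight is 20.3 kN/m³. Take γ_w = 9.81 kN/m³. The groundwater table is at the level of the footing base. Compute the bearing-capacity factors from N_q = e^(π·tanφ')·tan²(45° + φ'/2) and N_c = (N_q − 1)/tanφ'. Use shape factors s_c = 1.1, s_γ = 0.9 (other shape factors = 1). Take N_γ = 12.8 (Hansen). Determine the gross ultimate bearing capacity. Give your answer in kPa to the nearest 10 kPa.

tan29° = 0.5543, so N_q = e^(π×0.5543)·tan²(59.5°) = 5.705 × 2.882 = 16.44.
N_c = (16.44 − 1)/tan29° = 27.86.
q = γ·D_f = 18.2 × 1.7 = 30.94 kPa.
For the ½γBN_γ term take γ' = 20.3 − 9.81 = 10.49 kN/m³ (soil below base is submerged).
c·N_c·s_c = 6.4 × 27.86 × 1.1 = 196.14 kPa
q·N_q = 30.94 × 16.443 = 508.76 kPa
0.5·γ·B·N_γ·s_γ = 0.5 × 10.49 × 3.11 × 12.8 × 0.9 = 187.91 kPa
q_ult = 196.14 + 508.76 + 187.91 = 892.81 kPa.

q_ult ≈ 890 kPa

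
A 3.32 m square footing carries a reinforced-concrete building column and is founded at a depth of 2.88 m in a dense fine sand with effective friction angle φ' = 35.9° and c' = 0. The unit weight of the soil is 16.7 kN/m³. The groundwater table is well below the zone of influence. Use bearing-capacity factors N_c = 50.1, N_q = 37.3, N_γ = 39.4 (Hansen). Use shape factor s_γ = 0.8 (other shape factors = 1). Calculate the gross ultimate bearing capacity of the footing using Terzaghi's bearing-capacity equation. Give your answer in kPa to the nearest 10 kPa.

q_ult ≈ 2670 kPa

q = γ·D_f = 16.7 × 2.88 = 48.096 kPa.
q·N_q = 48.096 × 37.3 = 1794 kPa
0.5·γ·B·N_γ·s_γ = 0.5 × 16.7 × 3.32 × 39.4 × 0.8 = 873.8 kPa
q_ult = 1794 + 873.8 = 2667.8 kPa.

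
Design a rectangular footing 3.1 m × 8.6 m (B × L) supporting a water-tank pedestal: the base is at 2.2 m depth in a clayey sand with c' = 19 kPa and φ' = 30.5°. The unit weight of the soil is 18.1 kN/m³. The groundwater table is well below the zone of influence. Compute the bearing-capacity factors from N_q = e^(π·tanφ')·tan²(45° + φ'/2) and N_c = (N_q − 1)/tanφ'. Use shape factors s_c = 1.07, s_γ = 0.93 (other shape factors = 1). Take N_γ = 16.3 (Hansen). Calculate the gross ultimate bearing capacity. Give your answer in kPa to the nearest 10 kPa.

tan30.5° = 0.589, so N_q = e^(π×0.589)·tan²(60.25°) = 6.363 × 3.061 = 19.48.
N_c = (19.48 − 1)/tan30.5° = 31.37.
Effective surcharge at the founding depth q = γ·D_f = 18.1 × 2.2 = 39.82 kPa.
q_ult = c·N_c·s_c + q·N_q + 0.5·γ·B·N_γ·s_γ
     = 19 × 31.372 × 1.07 + 39.82 × 19.479 + 0.5 × 18.1 × 3.1 × 16.3 × 0.93
     = 637.79 + 775.67 + 425.29 = 1838.7 kPa.

q_ult ≈ 1840 kPa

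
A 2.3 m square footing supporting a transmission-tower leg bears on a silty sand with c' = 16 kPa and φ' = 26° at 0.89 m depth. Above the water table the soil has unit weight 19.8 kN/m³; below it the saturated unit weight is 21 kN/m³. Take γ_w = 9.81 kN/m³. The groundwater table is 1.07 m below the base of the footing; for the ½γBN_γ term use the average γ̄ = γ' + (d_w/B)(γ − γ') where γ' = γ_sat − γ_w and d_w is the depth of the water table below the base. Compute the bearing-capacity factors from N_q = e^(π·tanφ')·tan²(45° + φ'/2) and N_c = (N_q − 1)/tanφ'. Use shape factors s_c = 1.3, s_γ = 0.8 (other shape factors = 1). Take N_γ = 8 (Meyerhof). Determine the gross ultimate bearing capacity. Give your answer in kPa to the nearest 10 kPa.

q_ult ≈ 780 kPa

tan26° = 0.4877, so N_q = e^(π×0.4877)·tan²(58°) = 4.629 × 2.561 = 11.85.
N_c = (11.85 − 1)/tan26° = 22.25.
Effective surcharge at the founding depth q = γ·D_f = 19.8 × 0.89 = 17.622 kPa.
With d_w = 1.07 m < B, γ̄ = 11.19 + (1.07/2.3) × (19.8 − 11.19) = 15.196 kN/m³.
q_ult = c·N_c·s_c + q·N_q + 0.5·γ·B·N_γ·s_γ
     = 16 × 22.254 × 1.3 + 17.622 × 11.854 + 0.5 × 15.196 × 2.3 × 8 × 0.8
     = 462.89 + 208.89 + 111.84 = 783.63 kPa.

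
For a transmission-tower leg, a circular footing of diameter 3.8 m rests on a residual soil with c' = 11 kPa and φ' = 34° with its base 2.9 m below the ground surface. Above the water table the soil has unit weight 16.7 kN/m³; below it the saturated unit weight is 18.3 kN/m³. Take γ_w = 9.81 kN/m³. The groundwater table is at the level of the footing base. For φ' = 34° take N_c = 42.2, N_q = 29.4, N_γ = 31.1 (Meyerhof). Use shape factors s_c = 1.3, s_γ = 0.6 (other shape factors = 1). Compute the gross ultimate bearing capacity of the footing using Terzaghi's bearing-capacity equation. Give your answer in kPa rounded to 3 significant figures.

q = γ·D_f = 16.7 × 2.9 = 48.43 kPa.
For the ½γBN_γ term take γ' = 18.3 − 9.81 = 8.49 kN/m³ (soil below base is submerged).
c·N_c·s_c = 11 × 42.2 × 1.3 = 603.46 kPa
q·N_q = 48.43 × 29.4 = 1423.8 kPa
0.5·γ·B·N_γ·s_γ = 0.5 × 8.49 × 3.8 × 31.1 × 0.6 = 301 kPa
q_ult = 603.46 + 1423.8 + 301 = 2328.3 kPa.

q_ult ≈ 2330 kPa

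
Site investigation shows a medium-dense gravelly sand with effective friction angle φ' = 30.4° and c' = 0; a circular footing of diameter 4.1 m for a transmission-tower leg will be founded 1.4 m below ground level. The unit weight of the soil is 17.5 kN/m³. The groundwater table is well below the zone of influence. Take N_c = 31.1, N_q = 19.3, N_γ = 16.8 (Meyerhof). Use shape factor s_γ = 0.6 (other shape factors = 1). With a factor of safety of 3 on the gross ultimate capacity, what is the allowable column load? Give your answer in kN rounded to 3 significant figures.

P_all ≈ 3670 kN

Overburden at base level: q = 17.5 × 1.4 = 24.5 kPa.
Surcharge term q·N_q = 24.5 × 19.3 = 472.85 kPa; self-weight term 0.5·γ·B·N_γ·s_γ = 0.5 × 17.5 × 4.1 × 16.8 × 0.6 = 361.62 kPa.
q_ult = 472.85 + 361.62 = 834.47 kPa.
Gross allowable pressure q_all = 834.47 / 3 = 278.16 kPa.
Footing area = 13.2025 m², so allowable column load = 278.16 × 13.2025 = 3672.4 kN.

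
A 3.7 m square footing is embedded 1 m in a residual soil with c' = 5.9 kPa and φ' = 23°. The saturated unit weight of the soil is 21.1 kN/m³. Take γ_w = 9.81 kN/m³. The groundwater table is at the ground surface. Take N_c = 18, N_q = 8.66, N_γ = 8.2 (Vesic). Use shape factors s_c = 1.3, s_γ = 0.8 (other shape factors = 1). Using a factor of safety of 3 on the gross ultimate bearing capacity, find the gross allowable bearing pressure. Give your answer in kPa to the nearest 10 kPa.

q_all ≈ 120 kPa

γ' = 21.1 − 9.81 = 11.29 kN/m³ (submerged throughout). q = 11.29 × 1 = 11.29 kPa; the same γ' applies in the ½γBN_γ term.
c·N_c·s_c = 5.9 × 18 × 1.3 = 138.06 kPa
q·N_q = 11.29 × 8.66 = 97.771 kPa
0.5·γ·B·N_γ·s_γ = 0.5 × 11.29 × 3.7 × 8.2 × 0.8 = 137.02 kPa
q_ult = 138.06 + 97.771 + 137.02 = 372.85 kPa.
q_all = 372.85 / 3 = 124.28 kPa.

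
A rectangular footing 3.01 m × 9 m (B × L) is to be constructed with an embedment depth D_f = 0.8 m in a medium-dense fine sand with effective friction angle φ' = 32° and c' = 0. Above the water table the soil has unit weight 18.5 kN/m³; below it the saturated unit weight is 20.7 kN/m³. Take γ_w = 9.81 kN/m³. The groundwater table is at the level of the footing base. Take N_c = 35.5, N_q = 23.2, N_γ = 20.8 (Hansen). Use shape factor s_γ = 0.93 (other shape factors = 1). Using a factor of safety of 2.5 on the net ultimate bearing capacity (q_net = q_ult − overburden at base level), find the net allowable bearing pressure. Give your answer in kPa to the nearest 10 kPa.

q_all(net) ≈ 260 kPa

Overburden at base level: q = 18.5 × 0.8 = 14.8 kPa.
Below the base the soil is submerged, so the ½γBN_γ term uses γ' = 20.7 − 9.81 = 10.89 kN/m³.
Surcharge term q·N_q = 14.8 × 23.2 = 343.36 kPa; self-weight term 0.5·γ·B·N_γ·s_γ = 0.5 × 10.89 × 3.01 × 20.8 × 0.93 = 317.04 kPa.
q_ult = 343.36 + 317.04 = 660.4 kPa.
q_net = 660.4 − 14.8 = 645.6 kPa.
q_all(net) = 645.6 / 2.5 = 258.24 kPa.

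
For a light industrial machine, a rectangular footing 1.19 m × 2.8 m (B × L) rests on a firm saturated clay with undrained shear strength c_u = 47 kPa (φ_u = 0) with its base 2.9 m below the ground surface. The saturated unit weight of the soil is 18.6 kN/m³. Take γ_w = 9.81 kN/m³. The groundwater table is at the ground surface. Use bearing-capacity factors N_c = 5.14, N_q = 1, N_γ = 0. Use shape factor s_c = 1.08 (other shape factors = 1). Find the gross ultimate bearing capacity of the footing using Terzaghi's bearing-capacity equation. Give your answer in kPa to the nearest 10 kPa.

q_ult ≈ 290 kPa

γ' = 18.6 − 9.81 = 8.79 kN/m³ (submerged throughout). q = 8.79 × 2.9 = 25.491 kPa.
c·N_c·s_c = 47 × 5.14 × 1.08 = 260.91 kPa
q·N_q = 25.491 × 1 = 25.491 kPa
q_ult = 260.91 + 25.491 = 286.4 kPa.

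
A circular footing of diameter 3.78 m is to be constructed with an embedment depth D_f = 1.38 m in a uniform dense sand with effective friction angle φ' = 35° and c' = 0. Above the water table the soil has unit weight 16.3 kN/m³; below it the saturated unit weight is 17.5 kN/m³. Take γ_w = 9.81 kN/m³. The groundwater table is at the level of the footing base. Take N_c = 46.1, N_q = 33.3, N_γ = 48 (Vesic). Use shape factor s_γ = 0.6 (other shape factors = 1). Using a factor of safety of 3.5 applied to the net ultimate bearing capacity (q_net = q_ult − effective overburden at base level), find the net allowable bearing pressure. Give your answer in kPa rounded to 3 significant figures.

q_all(net) ≈ 327 kPa

q = γ·D_f = 16.3 × 1.38 = 22.494 kPa.
For the ½γBN_γ term take γ' = 17.5 − 9.81 = 7.69 kN/m³ (soil below base is submerged).
q·N_q = 22.494 × 33.3 = 749.05 kPa
0.5·γ·B·N_γ·s_γ = 0.5 × 7.69 × 3.78 × 48 × 0.6 = 418.58 kPa
q_ult = 749.05 + 418.58 = 1167.6 kPa.
Net ultimate: q_net = 1167.6 − 22.494 = 1145.1 kPa.
q_all(net) = 1145.1 / 3.5 = 327.18 kPa.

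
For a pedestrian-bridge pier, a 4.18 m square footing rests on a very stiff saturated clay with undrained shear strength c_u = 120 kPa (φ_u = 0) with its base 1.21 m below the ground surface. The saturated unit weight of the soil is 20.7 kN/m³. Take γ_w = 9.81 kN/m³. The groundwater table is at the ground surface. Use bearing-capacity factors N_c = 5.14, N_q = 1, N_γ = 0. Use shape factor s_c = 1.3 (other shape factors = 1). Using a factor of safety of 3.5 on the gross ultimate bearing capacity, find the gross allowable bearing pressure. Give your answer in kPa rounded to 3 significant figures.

q_all ≈ 233 kPa

With the water table at the surface the whole profile is submerged: γ' = 20.7 − 9.81 = 10.89 kN/m³, so q = γ'·D_f = 13.177 kPa.
q_ult = c·N_c·s_c + q·N_q
     = 120 × 5.14 × 1.3 + 13.177 × 1
     = 801.84 + 13.177 = 815.02 kPa.
q_all = 815.02 / 3.5 = 232.86 kPa.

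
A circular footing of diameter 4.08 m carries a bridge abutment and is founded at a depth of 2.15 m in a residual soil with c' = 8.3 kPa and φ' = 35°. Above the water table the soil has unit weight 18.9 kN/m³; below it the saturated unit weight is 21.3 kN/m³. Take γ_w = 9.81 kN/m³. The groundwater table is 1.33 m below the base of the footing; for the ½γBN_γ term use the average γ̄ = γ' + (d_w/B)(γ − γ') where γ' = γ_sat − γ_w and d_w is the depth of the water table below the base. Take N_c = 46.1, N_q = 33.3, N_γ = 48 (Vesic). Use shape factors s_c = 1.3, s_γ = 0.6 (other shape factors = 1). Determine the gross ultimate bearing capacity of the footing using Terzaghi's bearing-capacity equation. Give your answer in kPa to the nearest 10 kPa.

q_ult ≈ 2670 kPa

q = γ·D_f = 18.9 × 2.15 = 40.635 kPa.
γ' = 11.49 kN/m³; averaging over the depth B below the base, γ̄ = γ' + (d_w/B)(γ − γ') = 13.906 kN/m³.
c·N_c·s_c = 8.3 × 46.1 × 1.3 = 497.42 kPa
q·N_q = 40.635 × 33.3 = 1353.1 kPa
0.5·γ·B·N_γ·s_γ = 0.5 × 13.906 × 4.08 × 48 × 0.6 = 816.98 kPa
q_ult = 497.42 + 1353.1 + 816.98 = 2667.5 kPa.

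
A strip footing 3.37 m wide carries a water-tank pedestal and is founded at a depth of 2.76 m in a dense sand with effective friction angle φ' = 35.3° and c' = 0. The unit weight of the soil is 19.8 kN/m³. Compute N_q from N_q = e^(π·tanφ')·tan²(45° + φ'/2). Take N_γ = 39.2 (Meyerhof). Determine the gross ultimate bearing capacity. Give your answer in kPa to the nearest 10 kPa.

tan35.3° = 0.708, so N_q = e^(π×0.708)·tan²(62.65°) = 9.248 × 3.738 = 34.57.
Effective surcharge at the founding depth q = γ·D_f = 19.8 × 2.76 = 54.648 kPa.
q_ult = q·N_q + 0.5·γ·B·N_γ
     = 54.648 × 34.565 + 0.5 × 19.8 × 3.37 × 39.2
     = 1888.9 + 1307.8 = 3196.8 kPa.

q_ult ≈ 3200 kPa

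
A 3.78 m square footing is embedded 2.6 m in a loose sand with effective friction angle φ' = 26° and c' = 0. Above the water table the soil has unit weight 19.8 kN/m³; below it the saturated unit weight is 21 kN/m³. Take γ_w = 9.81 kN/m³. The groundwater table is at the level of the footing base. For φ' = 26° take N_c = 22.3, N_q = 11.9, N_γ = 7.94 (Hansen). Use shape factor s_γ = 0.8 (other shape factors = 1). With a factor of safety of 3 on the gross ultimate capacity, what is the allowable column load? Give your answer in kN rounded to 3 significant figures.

Overburden at base level: q = 19.8 × 2.6 = 51.48 kPa.
Below the base the soil is submerged, so the ½γBN_γ term uses γ' = 21 − 9.81 = 11.19 kN/m³.
Surcharge term q·N_q = 51.48 × 11.9 = 612.61 kPa; self-weight term 0.5·γ·B·N_γ·s_γ = 0.5 × 11.19 × 3.78 × 7.94 × 0.8 = 134.34 kPa.
q_ult = 612.61 + 134.34 = 746.95 kPa.
Gross allowable pressure q_all = 746.95 / 3 = 248.98 kPa.
Footing area = 14.2884 m², so allowable column load = 248.98 × 14.2884 = 3557.6 kN.

P_all ≈ 3560 kN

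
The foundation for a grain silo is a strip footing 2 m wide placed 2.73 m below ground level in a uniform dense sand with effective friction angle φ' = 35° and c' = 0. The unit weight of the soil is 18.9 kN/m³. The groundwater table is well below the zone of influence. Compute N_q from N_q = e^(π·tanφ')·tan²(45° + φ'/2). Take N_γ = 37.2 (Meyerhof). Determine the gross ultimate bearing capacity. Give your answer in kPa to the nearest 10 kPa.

q_ult ≈ 2420 kPa

tan35° = 0.7002, so N_q = e^(π×0.7002)·tan²(62.5°) = 9.023 × 3.69 = 33.3.
Effective surcharge at the founding depth q = γ·D_f = 18.9 × 2.73 = 51.597 kPa.
q_ult = q·N_q + 0.5·γ·B·N_γ
     = 51.597 × 33.296 + 0.5 × 18.9 × 2 × 37.2
     = 1718 + 703.08 = 2421.1 kPa.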